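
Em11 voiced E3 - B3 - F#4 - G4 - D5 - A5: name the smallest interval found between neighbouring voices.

Adjacent intervals: E3→B3 = perfect fifth; B3→F#4 = perfect fifth; F#4→G4 = minor second; G4→D5 = perfect fifth; D5→A5 = perfect fifth.
The smallest is F#4 to G4, a minor second (1 semitone).

minor 2nd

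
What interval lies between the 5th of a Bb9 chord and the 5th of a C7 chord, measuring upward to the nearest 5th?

major second

The 5th of Bb9 is F; the 5th of C7 is G.
Counting 2 letters and 2 half steps from F gives a major second.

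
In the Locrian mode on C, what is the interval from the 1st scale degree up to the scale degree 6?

C locrian: C D♭ E♭ F G♭ A♭ B♭.
1st scale degree = C; 6th degree = A♭.
C up to A♭ is 8 semitones, a half step narrower than a major sixth, so the interval is minor.

minor sixth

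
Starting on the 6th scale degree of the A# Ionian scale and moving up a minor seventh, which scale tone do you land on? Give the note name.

E#

The scale is A# B# C## D# E# F## G##.
The 6th scale degree is F##; a minor seventh above that is E# — scale degree 5.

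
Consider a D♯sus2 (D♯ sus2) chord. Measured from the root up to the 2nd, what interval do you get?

M2

D♯sus2 (D♯ sus2) is spelled D♯ E♯ A♯.
So we need the interval from D♯ up to E♯.
From D♯ to E♯ is 2 semitones, exactly the major second.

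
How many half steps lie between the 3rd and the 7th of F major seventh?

7

Spelling the chord: F-A-C-E.
A to E is a perfect fifth: 7 semitones.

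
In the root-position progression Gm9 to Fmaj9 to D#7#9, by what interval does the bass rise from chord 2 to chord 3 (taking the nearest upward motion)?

The roots are F and D#.
From F to D#: 10 semitones over a sixth = augmented.

augmented 6th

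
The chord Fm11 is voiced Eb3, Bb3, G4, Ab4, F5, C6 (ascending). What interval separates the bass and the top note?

major 20th

The outer voices are Eb3 and C6.
From Eb to C is 33 semitones, exactly the major 20th.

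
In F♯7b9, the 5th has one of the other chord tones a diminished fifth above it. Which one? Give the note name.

G

F♯7b9 (F♯ dominant seventh flat nine) is spelled F♯, A♯, C♯, E, G.
The 5th is C♯. A diminished fifth above C♯ is G.
G is the chord's 9th.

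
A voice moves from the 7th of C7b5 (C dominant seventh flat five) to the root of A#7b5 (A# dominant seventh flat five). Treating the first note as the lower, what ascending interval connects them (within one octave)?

The 7th of C7b5 (C dominant seventh flat five) is Bb; the root of A#7b5 (A# dominant seventh flat five) is A#.
7 letter names make it a seventh; at 12 semitones (a half step wider than major) the quality is augmented.

augmented seventh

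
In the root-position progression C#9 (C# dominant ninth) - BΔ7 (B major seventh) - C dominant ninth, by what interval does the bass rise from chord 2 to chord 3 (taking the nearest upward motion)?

minor 2nd

The roots are B and C.
B up to C is 1 semitone, a half step narrower than a major second, so the interval is minor.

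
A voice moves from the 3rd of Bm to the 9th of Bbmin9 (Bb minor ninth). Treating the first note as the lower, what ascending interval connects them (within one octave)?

m7

Bm has D as its 3rd, and Bbmin9 (Bb minor ninth) has C as its 9th.
D up to C is 10 semitones, a half step narrower than a major seventh, so the interval is minor.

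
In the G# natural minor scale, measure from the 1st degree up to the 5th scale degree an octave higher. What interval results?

perfect twelfth

The scale runs G# A# B C# D# E F#.
The 1st degree is G# and the scale degree 5 (up an octave) is D#.
G# up to D# spans 12 letter names and 19 semitones — a perfect twelfth.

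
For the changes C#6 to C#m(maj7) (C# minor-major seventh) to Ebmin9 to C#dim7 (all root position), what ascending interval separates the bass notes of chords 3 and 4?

A6

The roots are Eb and C#.
From Eb to C#: 10 semitones over a sixth = augmented.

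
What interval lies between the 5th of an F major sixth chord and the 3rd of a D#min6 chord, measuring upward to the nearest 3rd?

F major sixth has C as its 5th, and D#min6 has F# as its 3rd.
C up to F# is 6 semitones, a half step wider than a perfect fourth, so the interval is augmented.

A4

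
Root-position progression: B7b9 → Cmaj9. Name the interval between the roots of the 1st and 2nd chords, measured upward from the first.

minor second

The roots are B and C.
B up to C is 1 semitone, a half step narrower than a major second, so the interval is minor.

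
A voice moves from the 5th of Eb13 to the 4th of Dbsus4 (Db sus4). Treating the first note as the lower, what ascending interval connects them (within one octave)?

minor 6th

Eb13 has Bb as its 5th, and Dbsus4 (Db sus4) has Gb as its 4th.
From Bb to Gb: 8 semitones over a sixth = minor.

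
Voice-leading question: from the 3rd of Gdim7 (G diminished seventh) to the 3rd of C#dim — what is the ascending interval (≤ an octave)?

A4

The 3rd of Gdim7 (G diminished seventh) is Bb; the 3rd of C#dim is E.
Bb up to E is 6 semitones, a half step wider than a perfect fourth, so the interval is augmented.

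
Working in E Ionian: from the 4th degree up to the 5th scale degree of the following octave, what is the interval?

Spelling E Ionian: E F♯ G♯ A B C♯ D♯.
The 4th degree is A and the scale degree 5 (up an octave) is B.
Counting 9 letters and 14 half steps from A gives a major ninth.

major ninth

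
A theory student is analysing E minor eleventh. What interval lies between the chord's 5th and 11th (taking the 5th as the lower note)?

minor seventh

Em11 (E minor eleventh) is spelled E-G-B-D-F♯-A.
That puts B below A.
From B to A: 10 semitones over a seventh = minor.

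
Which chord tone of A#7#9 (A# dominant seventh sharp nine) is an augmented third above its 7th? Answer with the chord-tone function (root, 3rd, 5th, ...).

9th

The chord tones of A#7#9 (A# dominant seventh sharp nine) are A#–C##–E#–G#–B##.
The 7th is G#. An augmented third above G# is B##.
B## is the chord's 9th.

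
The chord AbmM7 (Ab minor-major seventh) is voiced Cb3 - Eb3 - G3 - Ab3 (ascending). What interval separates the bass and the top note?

The outer voices are Cb3 and Ab3.
Cb up to Ab spans 6 letter names and 9 semitones — a major sixth.

M6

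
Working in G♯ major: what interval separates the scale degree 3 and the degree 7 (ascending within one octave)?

G♯ major: G♯ A♯ B♯ C♯ D♯ E♯ F𝄪.
The scale degree 3 is B♯ and the 7th scale degree is F𝄪.
B♯ up to F𝄪 spans 5 letter names and 7 semitones — a perfect fifth.

perfect fifth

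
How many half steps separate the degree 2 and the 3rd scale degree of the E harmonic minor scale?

1

The scale is E F# G A B C D#.
F# up to G is a minor second — 1 semitone.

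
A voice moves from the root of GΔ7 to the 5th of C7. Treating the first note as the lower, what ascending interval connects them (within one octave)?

P1

GΔ7 has G as its root, and C7 has G as its 5th.
G up to G spans 1 letter names and 0 semitones — a perfect unison.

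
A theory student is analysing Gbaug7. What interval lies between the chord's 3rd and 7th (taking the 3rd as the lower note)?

Gbaug7 (Gb augmented seventh): Gb-Bb-D-Fb.
So we need the interval from Bb up to Fb.
From Bb to Fb: 6 semitones over a fifth = diminished.

diminished fifth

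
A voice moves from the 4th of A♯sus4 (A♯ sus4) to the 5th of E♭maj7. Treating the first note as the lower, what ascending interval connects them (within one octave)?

A♯sus4 (A♯ sus4) has D♯ as its 4th, and E♭maj7 has B♭ as its 5th.
6 letter names make it a sixth; at 7 semitones (a whole step narrower than major) the quality is diminished.

diminished sixth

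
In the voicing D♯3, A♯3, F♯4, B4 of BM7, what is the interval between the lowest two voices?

Those voices are D♯3 and A♯3.
Counting 5 letters and 7 half steps from D♯ gives a perfect fifth.

perfect fifth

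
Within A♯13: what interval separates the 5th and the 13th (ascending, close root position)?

major 9th

A♯13: A♯-C𝄪-E♯-G♯-B♯-F𝄪.
5th = E♯; 13th = F𝄪.
E♯ up to F𝄪 spans 9 letter names and 14 semitones — a major ninth.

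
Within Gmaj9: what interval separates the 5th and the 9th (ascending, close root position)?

P5

Gmaj9: G, B, D, F#, A.
That puts D below A.
D up to A spans 5 letter names and 7 semitones — a perfect fifth.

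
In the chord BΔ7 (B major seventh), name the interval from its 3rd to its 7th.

perfect fifth

Spelling the chord: B, D♯, F♯, A♯.
So we need the interval from D♯ up to A♯.
D♯ up to A♯ spans 5 letter names and 7 semitones — a perfect fifth.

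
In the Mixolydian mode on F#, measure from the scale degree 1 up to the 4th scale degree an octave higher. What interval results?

F# mixolydian: F# G# A# B C# D# E.
Scale degree 1 = F#; 4th scale degree (up an octave) = B.
From F# to B is 17 semitones, exactly the perfect eleventh.

perfect eleventh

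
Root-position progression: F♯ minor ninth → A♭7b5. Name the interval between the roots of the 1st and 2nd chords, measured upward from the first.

The roots are F♯ and A♭.
From F♯ to A♭: 2 semitones over a third = diminished.

diminished third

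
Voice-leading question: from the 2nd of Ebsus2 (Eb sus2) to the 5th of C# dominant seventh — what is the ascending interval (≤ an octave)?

Ebsus2 (Eb sus2) has F as its 2nd, and C# dominant seventh has G# as its 5th.
From F to G#: 3 semitones over a second = augmented.

augmented second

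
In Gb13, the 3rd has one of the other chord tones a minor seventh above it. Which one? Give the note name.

Ab

Spelling the chord: Gb–Bb–Db–Fb–Ab–Eb.
The 3rd is Bb. A minor seventh above Bb is Ab.
Ab is the chord's 9th.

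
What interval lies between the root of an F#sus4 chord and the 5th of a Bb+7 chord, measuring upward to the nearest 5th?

The root of F#sus4 is F#; the 5th of Bb+7 is F#.
F# up to F# spans 1 letter names and 0 semitones — a perfect unison.

perfect unison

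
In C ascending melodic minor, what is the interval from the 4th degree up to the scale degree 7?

augmented 4th

Spelling C ascending melodic minor: C D Eb F G A B.
The 4th degree is F and the 7th scale degree is B.
F up to B is 6 semitones, a half step wider than a perfect fourth, so the interval is augmented.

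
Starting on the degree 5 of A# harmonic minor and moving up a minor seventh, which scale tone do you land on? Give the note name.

D#

The scale is A# B# C# D# E# F# G##.
The degree 5 is E#; a minor seventh above that is D# — scale degree 4.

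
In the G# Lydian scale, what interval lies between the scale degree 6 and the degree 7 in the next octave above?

M9

The scale runs G# A# B# C## D# E# F##.
Scale degree 6 = E#; degree 7 (up an octave) = F##.
Counting 9 letters and 14 half steps from E# gives a major ninth.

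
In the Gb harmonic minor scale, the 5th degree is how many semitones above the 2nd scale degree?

The scale is Gb Ab Bbb Cb Db Ebb F.
Ab up to Db is a perfect fourth — 5 semitones.

5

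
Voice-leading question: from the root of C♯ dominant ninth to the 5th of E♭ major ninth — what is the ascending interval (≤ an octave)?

The root of C♯ dominant ninth is C♯; the 5th of E♭ major ninth is B♭.
7 letter names make it a seventh; at 9 semitones (a whole step narrower than major) the quality is diminished.

diminished seventh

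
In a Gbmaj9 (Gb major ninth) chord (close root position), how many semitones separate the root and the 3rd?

The chord tones of Gbmaj9 are Gb-Bb-Db-F-Ab.
Gb to Bb is a major third: 4 semitones.

4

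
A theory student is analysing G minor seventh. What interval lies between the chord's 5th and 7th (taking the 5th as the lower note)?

minor third

Spelling the chord: G–B♭–D–F.
So we need the interval from D up to F.
From D to F: 3 semitones over a third = minor.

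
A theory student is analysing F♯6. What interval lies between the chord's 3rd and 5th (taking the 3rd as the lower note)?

F♯6: F♯ A♯ C♯ D♯.
So we need the interval from A♯ up to C♯.
From A♯ to C♯: 3 semitones over a third = minor.

minor third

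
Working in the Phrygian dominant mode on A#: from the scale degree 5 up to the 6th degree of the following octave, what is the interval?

The scale runs A# B C## D# E# F# G#.
The scale degree 5 is E# and the degree 6 (up an octave) is F#.
E# up to F# is 13 semitones, a half step narrower than a major ninth, so the interval is minor.

minor 9th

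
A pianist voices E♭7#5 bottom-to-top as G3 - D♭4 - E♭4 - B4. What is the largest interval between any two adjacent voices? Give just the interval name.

augmented fifth

Adjacent intervals: G3→D♭4 = diminished fifth; D♭4→E♭4 = major second; E♭4→B4 = augmented fifth.
The largest is E♭4 to B4, an augmented fifth (8 semitones).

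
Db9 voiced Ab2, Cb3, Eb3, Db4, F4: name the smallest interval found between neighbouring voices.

Adjacent intervals: Ab2→Cb3 = minor third; Cb3→Eb3 = major third; Eb3→Db4 = minor seventh; Db4→F4 = major third.
The smallest is Ab2 to Cb3, a minor third (3 semitones).

minor third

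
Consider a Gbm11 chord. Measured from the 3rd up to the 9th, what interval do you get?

Spelling the chord: Gb Bbb Db Fb Ab Cb.
3rd = Bbb; 9th = Ab.
Counting 7 letters and 11 half steps from Bbb gives a major seventh.

major seventh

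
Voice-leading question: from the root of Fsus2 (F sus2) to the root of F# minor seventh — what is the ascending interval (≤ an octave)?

Fsus2 (F sus2) has F as its root, and F# minor seventh has F# as its root.
From F to F#: 1 semitone over a unison = augmented.

augmented unison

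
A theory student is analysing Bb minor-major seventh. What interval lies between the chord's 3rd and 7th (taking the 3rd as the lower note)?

A5

Bb minor-major seventh: Bb-Db-F-A.
3rd = Db; 7th = A.
From Db to A: 8 semitones over a fifth = augmented.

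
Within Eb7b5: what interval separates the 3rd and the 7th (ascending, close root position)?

Eb7b5: Eb, G, Bbb, Db.
That puts G below Db.
G up to Db is 6 semitones, a half step narrower than a perfect fifth, so the interval is diminished.
This 3–7 tritone is the characteristic tension at the heart of the dominant sound.

d5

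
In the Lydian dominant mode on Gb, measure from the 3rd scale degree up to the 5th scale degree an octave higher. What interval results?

minor 10th

Spelling the Lydian dominant mode on Gb: Gb Ab Bb C Db Eb Fb.
3rd scale degree = Bb; scale degree 5 (up an octave) = Db.
Bb up to Db is 15 semitones, a half step narrower than a major tenth, so the interval is minor.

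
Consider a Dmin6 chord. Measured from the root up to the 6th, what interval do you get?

major sixth

Spelling the chord: D F A B.
The root is D and the 6th is B.
From D to B is 9 semitones, exactly the major sixth.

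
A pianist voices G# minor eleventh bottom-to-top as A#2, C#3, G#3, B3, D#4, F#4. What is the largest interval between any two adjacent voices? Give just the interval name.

perfect fifth

Adjacent intervals: A#2→C#3 = minor third; C#3→G#3 = perfect fifth; G#3→B3 = minor third; B3→D#4 = major third; D#4→F#4 = minor third.
The largest is C#3 to G#3, a perfect fifth (7 semitones).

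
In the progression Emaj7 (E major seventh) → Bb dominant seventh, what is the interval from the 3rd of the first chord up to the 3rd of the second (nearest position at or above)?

diminished fifth

The 3rd of Emaj7 (E major seventh) is G#; the 3rd of Bb dominant seventh is D.
From G# to D: 6 semitones over a fifth = diminished.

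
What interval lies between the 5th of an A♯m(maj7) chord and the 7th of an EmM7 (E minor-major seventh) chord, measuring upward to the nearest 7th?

minor 7th

A♯m(maj7) has E♯ as its 5th, and EmM7 (E minor-major seventh) has D♯ as its 7th.
E♯ up to D♯ is 10 semitones, a half step narrower than a major seventh, so the interval is minor.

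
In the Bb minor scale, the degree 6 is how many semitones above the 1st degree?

8

The scale is Bb C Db Eb F Gb Ab.
Bb up to Gb is a minor sixth — 8 semitones.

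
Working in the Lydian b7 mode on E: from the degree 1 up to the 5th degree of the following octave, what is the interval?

Spelling the Lydian b7 mode on E: E F# G# A# B C# D.
That puts E below B.
Counting 12 letters and 19 half steps from E gives a perfect twelfth.

P12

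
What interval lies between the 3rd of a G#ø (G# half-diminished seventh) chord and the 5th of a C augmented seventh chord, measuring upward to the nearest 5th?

major sixth

G#ø (G# half-diminished seventh) has B as its 3rd, and C augmented seventh has G# as its 5th.
Counting 6 letters and 9 half steps from B gives a major sixth.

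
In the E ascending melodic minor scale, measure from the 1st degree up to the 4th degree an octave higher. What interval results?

perfect 11th

The scale runs E F♯ G A B C♯ D♯.
The 1st degree is E and the scale degree 4 (up an octave) is A.
Counting 11 letters and 17 half steps from E gives a perfect eleventh.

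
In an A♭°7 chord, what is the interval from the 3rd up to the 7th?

diminished fifth

Spelling the chord: A♭–C♭–E𝄫–G𝄫.
3rd = C♭; 7th = G𝄫.
C♭ up to G𝄫 is 6 semitones, a half step narrower than a perfect fifth, so the interval is diminished.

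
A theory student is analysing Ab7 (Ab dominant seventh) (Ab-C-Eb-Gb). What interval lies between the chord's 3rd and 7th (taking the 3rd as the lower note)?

diminished fifth

That puts C below Gb.
From C to Gb: 6 semitones over a fifth = diminished.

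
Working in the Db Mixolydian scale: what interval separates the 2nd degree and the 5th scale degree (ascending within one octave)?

Spelling the Db Mixolydian scale: Db Eb F Gb Ab Bb Cb.
2nd degree = Eb; scale degree 5 = Ab.
From Eb to Ab is 5 semitones, exactly the perfect fourth.

perfect fourth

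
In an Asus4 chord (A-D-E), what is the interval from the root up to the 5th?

P5

Root = A; 5th = E.
A up to E spans 5 letter names and 7 semitones — a perfect fifth.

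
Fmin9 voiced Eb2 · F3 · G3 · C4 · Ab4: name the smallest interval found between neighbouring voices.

major second

Adjacent intervals: Eb2→F3 = major ninth; F3→G3 = major second; G3→C4 = perfect fourth; C4→Ab4 = minor sixth.
The smallest is F3 to G3, a major second (2 semitones).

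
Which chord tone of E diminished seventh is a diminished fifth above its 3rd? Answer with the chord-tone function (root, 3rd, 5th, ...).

Spelling the chord: E-G-B♭-D♭.
The 3rd is G. A diminished fifth above G is D♭.
D♭ is the chord's 7th.

7th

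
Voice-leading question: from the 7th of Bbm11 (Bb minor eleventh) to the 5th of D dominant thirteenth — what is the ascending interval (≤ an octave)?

The 7th of Bbm11 (Bb minor eleventh) is Ab; the 5th of D dominant thirteenth is A.
1 letter names make it a unison; at 1 semitone (a half step wider than perfect) the quality is augmented.

augmented unison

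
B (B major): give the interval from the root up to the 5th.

Bmaj (B major) is spelled B D# F#.
Root = B; 5th = F#.
Counting 5 letters and 7 half steps from B gives a perfect fifth.

P5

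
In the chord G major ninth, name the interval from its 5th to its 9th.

The chord tones of Gmaj9 (G major ninth) are G, B, D, F♯, A.
5th = D; 9th = A.
From D to A is 7 semitones, exactly the perfect fifth.

P5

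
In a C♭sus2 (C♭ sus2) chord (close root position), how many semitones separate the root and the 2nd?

Spelling the chord: C♭ D♭ G♭.
C♭ to D♭ is a major second: 2 semitones.

2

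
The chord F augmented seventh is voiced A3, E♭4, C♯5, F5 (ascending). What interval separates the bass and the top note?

minor thirteenth

The outer voices are A3 and F5.
From A to F: 20 semitones over a thirteenth = minor.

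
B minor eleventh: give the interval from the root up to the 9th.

major ninth

Bm11: B D F♯ A C♯ E.
So we need the interval from B up to C♯.
From B to C♯ is 14 semitones, exactly the major ninth.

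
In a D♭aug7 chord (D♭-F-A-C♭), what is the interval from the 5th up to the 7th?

d3

5th = A; 7th = C♭.
A up to C♭ is 2 semitones, a whole step narrower than a major third, so the interval is diminished.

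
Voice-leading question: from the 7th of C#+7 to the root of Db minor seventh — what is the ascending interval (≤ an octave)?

The 7th of C#+7 is B; the root of Db minor seventh is Db.
From B to Db: 2 semitones over a third = diminished.

diminished third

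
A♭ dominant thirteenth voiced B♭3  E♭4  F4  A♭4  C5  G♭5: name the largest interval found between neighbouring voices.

Adjacent intervals: B♭3→E♭4 = perfect fourth; E♭4→F4 = major second; F4→A♭4 = minor third; A♭4→C5 = major third; C5→G♭5 = diminished fifth.
The largest is C5 to G♭5, a diminished fifth (6 semitones).

diminished fifth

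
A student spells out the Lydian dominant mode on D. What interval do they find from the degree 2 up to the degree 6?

P5

D lydian dominant: D E F# G# A B C.
The degree 2 is E and the 6th degree is B.
From E to B is 7 semitones, exactly the perfect fifth.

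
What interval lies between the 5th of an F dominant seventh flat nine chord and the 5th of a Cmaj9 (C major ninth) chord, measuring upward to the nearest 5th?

perfect fifth

F dominant seventh flat nine has C as its 5th, and Cmaj9 (C major ninth) has G as its 5th.
From C to G is 7 semitones, exactly the perfect fifth.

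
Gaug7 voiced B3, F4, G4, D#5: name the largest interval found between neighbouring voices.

augmented 5th

Adjacent intervals: B3→F4 = diminished fifth; F4→G4 = major second; G4→D#5 = augmented fifth.
The largest is G4 to D#5, an augmented fifth (8 semitones).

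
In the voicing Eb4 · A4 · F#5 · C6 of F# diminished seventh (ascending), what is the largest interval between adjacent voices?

major sixth

Adjacent intervals: Eb4→A4 = augmented fourth; A4→F#5 = major sixth; F#5→C6 = diminished fifth.
The largest is A4 to F#5, a major sixth (9 semitones).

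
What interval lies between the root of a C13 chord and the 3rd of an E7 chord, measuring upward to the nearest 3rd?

C13 has C as its root, and E7 has G# as its 3rd.
5 letter names make it a fifth; at 8 semitones (a half step wider than perfect) the quality is augmented.

augmented fifth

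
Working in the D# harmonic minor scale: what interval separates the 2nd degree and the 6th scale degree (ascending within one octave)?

d5

D# harmonic minor: D# E# F# G# A# B C##.
2nd degree = E#; 6th degree = B.
5 letter names make it a fifth; at 6 semitones (a half step narrower than perfect) the quality is diminished.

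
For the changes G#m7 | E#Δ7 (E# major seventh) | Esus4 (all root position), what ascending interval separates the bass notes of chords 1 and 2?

major 6th

The roots are G# and E#.
G# up to E# spans 6 letter names and 9 semitones — a major sixth.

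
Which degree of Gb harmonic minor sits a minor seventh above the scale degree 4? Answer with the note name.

The scale is Gb Ab Bbb Cb Db Ebb F.
The scale degree 4 is Cb; a minor seventh above that is Bbb — scale degree 3.

Bbb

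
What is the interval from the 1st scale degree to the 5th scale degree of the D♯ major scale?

perfect fifth

Spelling the D♯ major scale: D♯ E♯ F𝄪 G♯ A♯ B♯ C𝄪.
So we need the interval from D♯ up to A♯.
Counting 5 letters and 7 half steps from D♯ gives a perfect fifth.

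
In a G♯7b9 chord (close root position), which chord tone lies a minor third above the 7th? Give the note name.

A

The chord tones of G♯7b9 (G♯ dominant seventh flat nine) are G♯ B♯ D♯ F♯ A.
The 7th is F♯. A minor third above F♯ is A.
A is the chord's 9th.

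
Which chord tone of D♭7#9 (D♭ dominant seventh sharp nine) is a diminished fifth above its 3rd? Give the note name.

D♭7#9: D♭–F–A♭–C♭–E.
The 3rd is F. A diminished fifth above F is C♭.
C♭ is the chord's 7th.

Cb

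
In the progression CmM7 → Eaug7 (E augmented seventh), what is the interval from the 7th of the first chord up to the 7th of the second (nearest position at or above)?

minor third

CmM7 has B as its 7th, and Eaug7 (E augmented seventh) has D as its 7th.
From B to D: 3 semitones over a third = minor.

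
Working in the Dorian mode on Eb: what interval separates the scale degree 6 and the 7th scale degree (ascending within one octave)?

minor 2nd

Spelling the Dorian mode on Eb: Eb F Gb Ab Bb C Db.
So we need the interval from C up to Db.
From C to Db: 1 semitone over a second = minor.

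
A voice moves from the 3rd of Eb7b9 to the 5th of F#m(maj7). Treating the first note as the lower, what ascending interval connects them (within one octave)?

augmented fourth

The 3rd of Eb7b9 is G; the 5th of F#m(maj7) is C#.
G up to C# is 6 semitones, a half step wider than a perfect fourth, so the interval is augmented.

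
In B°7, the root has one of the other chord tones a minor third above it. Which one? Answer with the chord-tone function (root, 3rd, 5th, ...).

3rd

Bdim7 (B diminished seventh): B-D-F-Ab.
The root is B. A minor third above B is D.
D is the chord's 3rd.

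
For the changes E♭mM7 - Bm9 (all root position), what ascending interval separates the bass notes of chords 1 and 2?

augmented fifth

The roots are E♭ and B.
E♭ up to B is 8 semitones, a half step wider than a perfect fifth, so the interval is augmented.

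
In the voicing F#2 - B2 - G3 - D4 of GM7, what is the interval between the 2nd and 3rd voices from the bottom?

m6

Those voices are B2 and G3.
6 letter names make it a sixth; at 8 semitones (a half step narrower than major) the quality is minor.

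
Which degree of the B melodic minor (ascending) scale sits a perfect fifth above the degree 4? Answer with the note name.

B

The scale is B C# D E F# G# A#.
The degree 4 is E; a perfect fifth above that is B — scale degree 1.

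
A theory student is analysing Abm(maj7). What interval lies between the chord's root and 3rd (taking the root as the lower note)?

minor third

The chord tones of AbmM7 are Ab, Cb, Eb, G.
So we need the interval from Ab up to Cb.
Ab up to Cb is 3 semitones, a half step narrower than a major third, so the interval is minor.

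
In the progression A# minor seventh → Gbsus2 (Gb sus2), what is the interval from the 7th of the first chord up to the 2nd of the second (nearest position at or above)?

diminished second

The 7th of A# minor seventh is G#; the 2nd of Gbsus2 (Gb sus2) is Ab.
G# up to Ab is 0 semitones, a whole step narrower than a major second, so the interval is diminished.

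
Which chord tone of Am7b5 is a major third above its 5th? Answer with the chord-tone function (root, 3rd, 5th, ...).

7th

A half-diminished seventh is spelled A C Eb G.
The 5th is Eb. A major third above Eb is G.
G is the chord's 7th.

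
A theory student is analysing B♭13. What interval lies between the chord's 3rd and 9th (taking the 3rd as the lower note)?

Spelling the chord: B♭ D F A♭ C G.
So we need the interval from D up to C.
D up to C is 10 semitones, a half step narrower than a major seventh, so the interval is minor.

m7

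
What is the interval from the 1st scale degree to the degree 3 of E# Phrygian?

m3

The scale runs E# F# G# A# B# C# D#.
That puts E# below G#.
From E# to G#: 3 semitones over a third = minor.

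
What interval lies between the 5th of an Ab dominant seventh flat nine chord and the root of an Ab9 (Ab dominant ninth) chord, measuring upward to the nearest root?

perfect fourth

Ab dominant seventh flat nine has Eb as its 5th, and Ab9 (Ab dominant ninth) has Ab as its root.
Eb up to Ab spans 4 letter names and 5 semitones — a perfect fourth.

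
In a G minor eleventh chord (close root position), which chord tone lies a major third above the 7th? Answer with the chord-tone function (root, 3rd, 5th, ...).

9th

Gm11 is spelled G, Bb, D, F, A, C.
The 7th is F. A major third above F is A.
A is the chord's 9th.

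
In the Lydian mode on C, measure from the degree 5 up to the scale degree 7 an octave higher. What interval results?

C lydian: C D E F# G A B.
Degree 5 = G; 7th scale degree (up an octave) = B.
Counting 10 letters and 16 half steps from G gives a major tenth.

major tenth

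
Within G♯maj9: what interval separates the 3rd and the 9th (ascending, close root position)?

minor seventh

G♯ major ninth: G♯, B♯, D♯, F𝄪, A♯.
That puts B♯ below A♯.
7 letter names make it a seventh; at 10 semitones (a half step narrower than major) the quality is minor.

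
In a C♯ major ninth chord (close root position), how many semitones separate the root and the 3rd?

4

C♯maj9 is spelled C♯, E♯, G♯, B♯, D♯.
C♯ to E♯ is a major third: 4 semitones.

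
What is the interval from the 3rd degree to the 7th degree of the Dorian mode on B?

B dorian: B C# D E F# G# A.
So we need the interval from D up to A.
D up to A spans 5 letter names and 7 semitones — a perfect fifth.

P5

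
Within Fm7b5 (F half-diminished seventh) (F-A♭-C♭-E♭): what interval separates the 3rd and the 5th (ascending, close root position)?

minor third

So we need the interval from A♭ up to C♭.
A♭ up to C♭ is 3 semitones, a half step narrower than a major third, so the interval is minor.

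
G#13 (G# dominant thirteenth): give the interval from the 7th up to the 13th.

G# dominant thirteenth: G#-B#-D#-F#-A#-E#.
The 7th is F# and the 13th is E#.
Counting 7 letters and 11 half steps from F# gives a major seventh.

major 7th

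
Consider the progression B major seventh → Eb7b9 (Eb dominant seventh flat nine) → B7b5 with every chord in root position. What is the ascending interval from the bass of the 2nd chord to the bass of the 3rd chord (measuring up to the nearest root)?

augmented 5th

The roots are Eb and B.
5 letter names make it a fifth; at 8 semitones (a half step wider than perfect) the quality is augmented.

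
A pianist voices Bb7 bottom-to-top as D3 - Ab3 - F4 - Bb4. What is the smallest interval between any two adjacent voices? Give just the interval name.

perfect 4th

Adjacent intervals: D3→Ab3 = diminished fifth; Ab3→F4 = major sixth; F4→Bb4 = perfect fourth.
The smallest is F4 to Bb4, a perfect fourth (5 semitones).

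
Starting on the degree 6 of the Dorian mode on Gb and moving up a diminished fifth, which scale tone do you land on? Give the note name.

Bbb

The scale is Gb Ab Bbb Cb Db Eb Fb.
The degree 6 is Eb; a diminished fifth above that is Bbb — scale degree 3.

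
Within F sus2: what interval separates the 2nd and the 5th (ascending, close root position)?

perfect fourth

Fsus2 is spelled F-G-C.
The 2nd is G and the 5th is C.
Counting 4 letters and 5 half steps from G gives a perfect fourth.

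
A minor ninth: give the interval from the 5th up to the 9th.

Amin9 is spelled A-C-E-G-B.
5th = E; 9th = B.
From E to B is 7 semitones, exactly the perfect fifth.

perfect fifth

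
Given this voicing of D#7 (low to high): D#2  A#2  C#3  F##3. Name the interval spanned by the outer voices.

The outer voices are D#2 and F##3.
D# up to F## spans 10 letter names and 16 semitones — a major tenth.

major tenth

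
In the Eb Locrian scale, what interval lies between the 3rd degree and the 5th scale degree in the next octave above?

Spelling the Eb Locrian scale: Eb Fb Gb Ab Bbb Cb Db.
So we need the interval from Gb up to Bbb.
10 letter names make it a tenth; at 15 semitones (a half step narrower than major) the quality is minor.

minor 10th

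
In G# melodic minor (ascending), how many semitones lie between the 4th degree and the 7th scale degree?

6

The scale is G# A# B C# D# E# F##.
C# up to F## is an augmented fourth — 6 semitones.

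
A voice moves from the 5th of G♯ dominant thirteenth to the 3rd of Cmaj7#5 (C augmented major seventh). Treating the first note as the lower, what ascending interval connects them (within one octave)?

m2

The 5th of G♯ dominant thirteenth is D♯; the 3rd of Cmaj7#5 (C augmented major seventh) is E.
From D♯ to E: 1 semitone over a second = minor.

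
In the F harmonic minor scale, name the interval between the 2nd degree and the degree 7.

major 6th

The scale runs F G Ab Bb C Db E.
So we need the interval from G up to E.
G up to E spans 6 letter names and 9 semitones — a major sixth.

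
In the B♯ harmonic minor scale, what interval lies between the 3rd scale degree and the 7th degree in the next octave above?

B♯ harmonic minor: B♯ C𝄪 D♯ E♯ F𝄪 G♯ A𝄪.
3rd scale degree = D♯; degree 7 (up an octave) = A𝄪.
D♯ up to A𝄪 is 20 semitones, a half step wider than a perfect twelfth, so the interval is augmented.

A12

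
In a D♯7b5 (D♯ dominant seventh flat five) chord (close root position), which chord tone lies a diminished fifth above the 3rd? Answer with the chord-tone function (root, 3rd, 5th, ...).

7th

D♯ dominant seventh flat five is spelled D♯, F𝄪, A, C♯.
The 3rd is F𝄪. A diminished fifth above F𝄪 is C♯.
C♯ is the chord's 7th.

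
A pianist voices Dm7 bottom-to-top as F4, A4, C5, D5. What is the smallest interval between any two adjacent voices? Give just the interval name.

M2

Adjacent intervals: F4→A4 = major third; A4→C5 = minor third; C5→D5 = major second.
The smallest is C5 to D5, a major second (2 semitones).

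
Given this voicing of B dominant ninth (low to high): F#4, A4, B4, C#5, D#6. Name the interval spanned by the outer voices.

The outer voices are F#4 and D#6.
Counting 13 letters and 21 half steps from F# gives a major thirteenth.

major thirteenth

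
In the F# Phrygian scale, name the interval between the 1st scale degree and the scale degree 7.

F# phrygian: F# G A B C# D E.
1st scale degree = F#; degree 7 = E.
F# up to E is 10 semitones, a half step narrower than a major seventh, so the interval is minor.

minor seventh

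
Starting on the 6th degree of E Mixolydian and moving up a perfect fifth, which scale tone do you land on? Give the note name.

G#

The scale is E F# G# A B C# D.
The 6th degree is C#; a perfect fifth above that is G# — scale degree 3.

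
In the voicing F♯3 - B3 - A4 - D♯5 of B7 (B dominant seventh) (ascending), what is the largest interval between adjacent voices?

Adjacent intervals: F♯3→B3 = perfect fourth; B3→A4 = minor seventh; A4→D♯5 = augmented fourth.
The largest is B3 to A4, a minor seventh (10 semitones).

m7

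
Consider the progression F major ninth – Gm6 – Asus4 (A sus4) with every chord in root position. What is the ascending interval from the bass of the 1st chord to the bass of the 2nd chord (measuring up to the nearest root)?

The roots are F and G.
Counting 2 letters and 2 half steps from F gives a major second.

major 2nd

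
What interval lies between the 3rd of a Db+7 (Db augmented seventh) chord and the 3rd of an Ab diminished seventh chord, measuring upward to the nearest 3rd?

Db+7 (Db augmented seventh) has F as its 3rd, and Ab diminished seventh has Cb as its 3rd.
5 letter names make it a fifth; at 6 semitones (a half step narrower than perfect) the quality is diminished.

diminished fifth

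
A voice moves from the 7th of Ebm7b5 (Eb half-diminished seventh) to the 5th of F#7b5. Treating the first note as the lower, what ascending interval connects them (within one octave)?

M7

Ebm7b5 (Eb half-diminished seventh) has Db as its 7th, and F#7b5 has C as its 5th.
Db up to C spans 7 letter names and 11 semitones — a major seventh.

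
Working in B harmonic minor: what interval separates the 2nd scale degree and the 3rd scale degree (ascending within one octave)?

Spelling B harmonic minor: B C# D E F# G A#.
So we need the interval from C# up to D.
2 letter names make it a second; at 1 semitone (a half step narrower than major) the quality is minor.

m2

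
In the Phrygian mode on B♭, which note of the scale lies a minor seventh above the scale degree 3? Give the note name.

Cb

The scale is B♭ C♭ D♭ E♭ F G♭ A♭.
The scale degree 3 is D♭; a minor seventh above that is C♭ — scale degree 2.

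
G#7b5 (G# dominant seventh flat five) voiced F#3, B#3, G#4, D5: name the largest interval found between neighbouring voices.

minor sixth

Adjacent intervals: F#3→B#3 = augmented fourth; B#3→G#4 = minor sixth; G#4→D5 = diminished fifth.
The largest is B#3 to G#4, a minor sixth (8 semitones).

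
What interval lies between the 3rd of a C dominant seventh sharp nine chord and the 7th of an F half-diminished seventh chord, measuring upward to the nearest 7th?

The 3rd of C dominant seventh sharp nine is E; the 7th of F half-diminished seventh is E♭.
8 letter names make it an octave; at 11 semitones (a half step narrower than perfect) the quality is diminished.

d8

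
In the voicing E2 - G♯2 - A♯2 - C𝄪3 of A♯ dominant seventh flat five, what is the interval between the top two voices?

Those voices are A♯2 and C𝄪3.
From A♯ to C𝄪 is 4 semitones, exactly the major third.

major third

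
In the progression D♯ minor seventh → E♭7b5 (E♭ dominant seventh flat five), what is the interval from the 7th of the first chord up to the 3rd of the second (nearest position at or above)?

The 7th of D♯ minor seventh is C♯; the 3rd of E♭7b5 (E♭ dominant seventh flat five) is G.
C♯ up to G is 6 semitones, a half step narrower than a perfect fifth, so the interval is diminished.

diminished fifth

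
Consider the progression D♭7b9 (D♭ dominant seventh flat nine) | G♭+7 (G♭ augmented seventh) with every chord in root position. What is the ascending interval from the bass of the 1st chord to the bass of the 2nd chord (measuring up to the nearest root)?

The roots are D♭ and G♭.
D♭ up to G♭ spans 4 letter names and 5 semitones — a perfect fourth.

perfect fourth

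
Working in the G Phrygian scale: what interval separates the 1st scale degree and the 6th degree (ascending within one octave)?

G phrygian: G A♭ B♭ C D E♭ F.
The 1st scale degree is G and the scale degree 6 is E♭.
6 letter names make it a sixth; at 8 semitones (a half step narrower than major) the quality is minor.

minor sixth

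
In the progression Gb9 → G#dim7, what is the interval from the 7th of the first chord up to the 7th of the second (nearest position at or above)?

augmented 1st

Gb9 has Fb as its 7th, and G#dim7 has F as its 7th.
1 letter names make it a unison; at 1 semitone (a half step wider than perfect) the quality is augmented.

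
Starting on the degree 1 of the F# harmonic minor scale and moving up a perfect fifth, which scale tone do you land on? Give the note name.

C#

The scale is F# G# A B C# D E#.
The degree 1 is F#; a perfect fifth above that is C# — scale degree 5.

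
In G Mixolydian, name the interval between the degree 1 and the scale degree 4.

G mixolydian: G A B C D E F.
Degree 1 = G; degree 4 = C.
From G to C is 5 semitones, exactly the perfect fourth.

P4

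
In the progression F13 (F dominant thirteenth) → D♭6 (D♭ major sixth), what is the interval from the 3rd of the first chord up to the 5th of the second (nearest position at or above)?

diminished octave

The 3rd of F13 (F dominant thirteenth) is A; the 5th of D♭6 (D♭ major sixth) is A♭.
A up to A♭ is 11 semitones, a half step narrower than a perfect octave, so the interval is diminished.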